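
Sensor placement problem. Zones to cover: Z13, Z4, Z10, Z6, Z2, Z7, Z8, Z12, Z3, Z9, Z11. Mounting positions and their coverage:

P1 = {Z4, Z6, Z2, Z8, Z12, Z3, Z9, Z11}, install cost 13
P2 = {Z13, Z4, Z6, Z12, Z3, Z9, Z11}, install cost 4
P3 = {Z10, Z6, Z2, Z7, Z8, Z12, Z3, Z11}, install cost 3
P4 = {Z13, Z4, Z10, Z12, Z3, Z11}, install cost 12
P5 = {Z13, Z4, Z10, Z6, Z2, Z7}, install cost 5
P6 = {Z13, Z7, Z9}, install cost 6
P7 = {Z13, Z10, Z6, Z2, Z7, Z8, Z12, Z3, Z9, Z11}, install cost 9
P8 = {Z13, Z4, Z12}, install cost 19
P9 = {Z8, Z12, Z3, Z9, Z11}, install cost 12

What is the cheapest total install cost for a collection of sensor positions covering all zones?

P2, P3 cover every zone at install cost 4 + 3 = 7.
Any cover uses at least 2 sensor positions; among all covering selections none totals below 7.

7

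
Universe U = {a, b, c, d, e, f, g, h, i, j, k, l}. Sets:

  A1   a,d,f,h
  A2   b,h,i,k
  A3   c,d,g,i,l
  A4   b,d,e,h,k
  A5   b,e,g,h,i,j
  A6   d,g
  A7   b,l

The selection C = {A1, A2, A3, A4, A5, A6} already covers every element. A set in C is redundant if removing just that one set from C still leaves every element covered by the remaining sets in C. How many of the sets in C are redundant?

3

Drop A1: a, f uncovered — not redundant.
Drop A2: the rest still cover every element — redundant.
Drop A3: c, l uncovered — not redundant.
Drop A4: the rest still cover every element — redundant.
Drop A5: j uncovered — not redundant.
Drop A6: the rest still cover every element — redundant.
3 redundant: A2, A4, A6.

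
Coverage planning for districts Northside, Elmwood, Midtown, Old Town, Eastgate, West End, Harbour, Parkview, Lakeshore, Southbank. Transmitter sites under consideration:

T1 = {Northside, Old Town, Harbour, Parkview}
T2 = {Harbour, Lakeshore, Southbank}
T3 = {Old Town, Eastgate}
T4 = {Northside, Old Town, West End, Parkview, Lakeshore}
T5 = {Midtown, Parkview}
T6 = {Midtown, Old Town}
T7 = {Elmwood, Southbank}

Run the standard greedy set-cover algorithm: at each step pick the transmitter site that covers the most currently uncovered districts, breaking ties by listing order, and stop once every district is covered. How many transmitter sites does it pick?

5

Pick 1: T4 covers 5 new districts (Northside, Old Town, West End, Parkview, Lakeshore).
Pick 2: T2 covers 2 new districts (Harbour, Southbank).
Pick 3: T3 covers 1 new districts (Eastgate).
Pick 4: T5 covers 1 new districts (Midtown).
Pick 5: T7 covers 1 new districts (Elmwood).
Greedy uses 5 transmitter sites.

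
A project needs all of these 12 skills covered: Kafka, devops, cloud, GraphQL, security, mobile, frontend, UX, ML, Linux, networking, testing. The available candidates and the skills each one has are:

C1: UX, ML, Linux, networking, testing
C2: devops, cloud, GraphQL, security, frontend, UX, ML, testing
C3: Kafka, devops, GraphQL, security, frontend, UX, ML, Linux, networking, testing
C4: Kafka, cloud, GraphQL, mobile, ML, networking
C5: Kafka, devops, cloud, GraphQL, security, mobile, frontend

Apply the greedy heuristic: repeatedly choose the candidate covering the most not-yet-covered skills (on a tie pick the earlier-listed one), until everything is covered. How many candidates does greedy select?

Pick 1: C3 covers 10 new skills (Kafka, devops, GraphQL, security, frontend, UX, ML, Linux, networking, testing).
Pick 2: C4 covers 2 new skills (cloud, mobile).
Greedy uses 2 candidates.

2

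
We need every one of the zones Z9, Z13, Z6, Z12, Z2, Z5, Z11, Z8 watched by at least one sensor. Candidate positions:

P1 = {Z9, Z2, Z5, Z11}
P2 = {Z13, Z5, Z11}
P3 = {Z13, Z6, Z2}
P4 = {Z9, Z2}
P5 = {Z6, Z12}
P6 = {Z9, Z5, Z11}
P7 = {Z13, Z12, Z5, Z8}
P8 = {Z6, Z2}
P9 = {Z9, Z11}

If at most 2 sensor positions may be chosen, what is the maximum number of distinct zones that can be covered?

Choosing P1, P7 covers {Z9, Z13, Z12, Z2, Z5, Z11, Z8} — 7 zones.
No choice of 2 sensor positions does better; here Z6 is left uncovered.

7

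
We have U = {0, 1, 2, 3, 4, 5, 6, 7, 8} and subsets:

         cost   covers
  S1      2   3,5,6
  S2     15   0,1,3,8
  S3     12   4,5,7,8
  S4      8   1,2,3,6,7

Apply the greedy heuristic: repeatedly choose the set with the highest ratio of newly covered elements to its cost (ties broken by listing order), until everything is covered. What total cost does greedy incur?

Pick 1: S1 adds 3 new (3, 5, 6) at cost 2 (ratio 3/2).
Pick 2: S4 adds 3 new (1, 2, 7) at cost 8 (ratio 3/8).
Pick 3: S3 adds 2 new (4, 8) at cost 12 (ratio 2/12).
Pick 4: S2 adds 1 new (0) at cost 15 (ratio 1/15).
Greedy total cost: 2 + 8 + 12 + 15 = 37. (The true optimum is 35, so greedy overshoots here.)

37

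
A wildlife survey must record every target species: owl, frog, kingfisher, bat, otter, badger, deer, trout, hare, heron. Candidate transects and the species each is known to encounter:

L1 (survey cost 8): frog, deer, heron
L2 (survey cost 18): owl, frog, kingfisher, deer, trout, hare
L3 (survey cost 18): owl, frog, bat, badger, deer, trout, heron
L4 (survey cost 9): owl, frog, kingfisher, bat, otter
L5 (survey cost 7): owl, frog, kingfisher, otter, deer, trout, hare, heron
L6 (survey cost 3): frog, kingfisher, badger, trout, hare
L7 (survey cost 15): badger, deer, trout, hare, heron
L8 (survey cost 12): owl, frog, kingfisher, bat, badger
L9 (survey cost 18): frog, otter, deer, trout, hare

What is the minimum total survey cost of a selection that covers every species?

19

L5, L8 cover every species at survey cost 7 + 12 = 19.
Any cover uses at least 2 transects; among all covering selections none totals below 19.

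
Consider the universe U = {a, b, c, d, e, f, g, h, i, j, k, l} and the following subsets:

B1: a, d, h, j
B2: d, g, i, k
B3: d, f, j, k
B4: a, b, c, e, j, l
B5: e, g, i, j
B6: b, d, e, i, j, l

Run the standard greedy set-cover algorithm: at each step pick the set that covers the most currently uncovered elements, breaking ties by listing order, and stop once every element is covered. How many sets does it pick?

4

Pick 1: B4 covers 6 new elements (a, b, c, e, j, l).
Pick 2: B2 covers 4 new elements (d, g, i, k).
Pick 3: B1 covers 1 new elements (h).
Pick 4: B3 covers 1 new elements (f).
Greedy uses 4 sets.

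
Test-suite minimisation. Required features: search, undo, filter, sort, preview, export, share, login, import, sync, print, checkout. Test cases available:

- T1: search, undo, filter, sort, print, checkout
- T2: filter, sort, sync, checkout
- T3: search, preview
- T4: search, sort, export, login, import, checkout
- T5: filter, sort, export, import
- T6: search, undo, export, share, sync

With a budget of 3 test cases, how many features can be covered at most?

Choosing T1, T4, T6 covers {search, undo, filter, sort, export, share, login, import, sync, print, checkout} — 11 features.
No choice of 3 test cases does better; here preview is left uncovered.

11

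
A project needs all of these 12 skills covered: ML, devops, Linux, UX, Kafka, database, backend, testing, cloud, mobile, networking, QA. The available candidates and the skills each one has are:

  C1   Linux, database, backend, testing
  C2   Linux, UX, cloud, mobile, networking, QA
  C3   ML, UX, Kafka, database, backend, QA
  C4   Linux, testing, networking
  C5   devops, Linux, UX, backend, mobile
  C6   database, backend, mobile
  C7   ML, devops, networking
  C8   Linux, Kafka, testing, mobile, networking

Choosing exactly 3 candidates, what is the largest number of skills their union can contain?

Choosing C1, C2, C3 covers {ML, Linux, UX, Kafka, database, backend, testing, cloud, mobile, networking, QA} — 11 skills.
No choice of 3 candidates does better; here devops is left uncovered.

11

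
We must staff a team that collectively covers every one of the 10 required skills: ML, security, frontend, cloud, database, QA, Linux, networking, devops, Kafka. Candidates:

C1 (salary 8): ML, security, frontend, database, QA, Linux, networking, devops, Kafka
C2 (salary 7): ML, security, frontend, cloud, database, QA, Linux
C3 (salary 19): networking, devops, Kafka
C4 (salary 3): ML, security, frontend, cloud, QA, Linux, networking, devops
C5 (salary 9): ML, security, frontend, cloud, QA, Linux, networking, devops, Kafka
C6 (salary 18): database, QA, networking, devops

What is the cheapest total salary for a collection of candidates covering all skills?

C1, C4 cover every skill at salary 8 + 3 = 11.
Any cover uses at least 2 candidates; among all covering selections none totals below 11.

11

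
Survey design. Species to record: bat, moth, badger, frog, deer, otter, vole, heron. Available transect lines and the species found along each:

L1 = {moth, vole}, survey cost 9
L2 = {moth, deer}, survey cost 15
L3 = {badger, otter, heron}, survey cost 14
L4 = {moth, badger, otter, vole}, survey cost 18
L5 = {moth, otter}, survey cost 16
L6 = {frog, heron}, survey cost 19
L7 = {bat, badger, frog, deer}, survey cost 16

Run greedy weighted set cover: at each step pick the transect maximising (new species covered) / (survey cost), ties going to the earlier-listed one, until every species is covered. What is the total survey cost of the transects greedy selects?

Pick 1: L7 adds 4 new (bat, badger, frog, deer) at survey cost 16 (ratio 4/16).
Pick 2: L1 adds 2 new (moth, vole) at survey cost 9 (ratio 2/9).
Pick 3: L3 adds 2 new (otter, heron) at survey cost 14 (ratio 2/14).
Greedy total survey cost: 16 + 9 + 14 = 39.

39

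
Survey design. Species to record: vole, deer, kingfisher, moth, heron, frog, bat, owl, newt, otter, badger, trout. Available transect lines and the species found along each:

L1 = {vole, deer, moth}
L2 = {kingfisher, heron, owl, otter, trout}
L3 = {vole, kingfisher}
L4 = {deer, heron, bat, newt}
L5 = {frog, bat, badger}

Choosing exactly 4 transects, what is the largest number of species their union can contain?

Choosing L1, L2, L4, L5 covers {vole, deer, kingfisher, moth, heron, frog, bat, owl, newt, otter, badger, trout} — 12 species.
That is all 12 species.

12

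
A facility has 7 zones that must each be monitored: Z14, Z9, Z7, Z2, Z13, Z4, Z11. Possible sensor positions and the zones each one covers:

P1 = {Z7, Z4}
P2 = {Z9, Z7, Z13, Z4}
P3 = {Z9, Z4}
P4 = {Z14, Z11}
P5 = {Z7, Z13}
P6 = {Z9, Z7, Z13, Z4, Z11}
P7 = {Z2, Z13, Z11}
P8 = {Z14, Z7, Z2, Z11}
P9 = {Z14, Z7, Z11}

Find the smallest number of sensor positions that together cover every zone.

P2, P8 together cover {Z14, Z9, Z7, Z2, Z13, Z4, Z11} — every zone.
No single sensor position contains all 7 zones, so 2 is optimal.

2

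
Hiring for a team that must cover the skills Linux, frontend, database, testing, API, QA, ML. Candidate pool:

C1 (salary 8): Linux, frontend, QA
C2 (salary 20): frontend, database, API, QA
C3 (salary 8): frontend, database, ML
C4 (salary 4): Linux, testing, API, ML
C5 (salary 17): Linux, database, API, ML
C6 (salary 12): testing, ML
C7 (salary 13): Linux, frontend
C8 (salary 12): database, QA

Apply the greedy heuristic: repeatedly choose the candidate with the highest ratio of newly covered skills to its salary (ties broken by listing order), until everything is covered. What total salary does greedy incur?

20

Pick 1: C4 adds 4 new (Linux, testing, API, ML) at salary 4 (ratio 4/4).
Pick 2: C1 adds 2 new (frontend, QA) at salary 8 (ratio 2/8).
Pick 3: C3 adds 1 new (database) at salary 8 (ratio 1/8).
Greedy total salary: 4 + 8 + 8 = 20.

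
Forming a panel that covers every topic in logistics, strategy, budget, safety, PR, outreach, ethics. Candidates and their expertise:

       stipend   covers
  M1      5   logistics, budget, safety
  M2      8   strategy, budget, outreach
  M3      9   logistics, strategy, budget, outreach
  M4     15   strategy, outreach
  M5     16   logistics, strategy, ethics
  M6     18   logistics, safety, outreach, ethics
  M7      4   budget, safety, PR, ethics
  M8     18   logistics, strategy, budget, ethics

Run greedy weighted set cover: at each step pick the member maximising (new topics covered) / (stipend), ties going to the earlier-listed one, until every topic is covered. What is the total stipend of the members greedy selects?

13

Pick 1: M7 adds 4 new (budget, safety, PR, ethics) at stipend 4 (ratio 4/4).
Pick 2: M3 adds 3 new (logistics, strategy, outreach) at stipend 9 (ratio 3/9).
Greedy total stipend: 4 + 9 = 13.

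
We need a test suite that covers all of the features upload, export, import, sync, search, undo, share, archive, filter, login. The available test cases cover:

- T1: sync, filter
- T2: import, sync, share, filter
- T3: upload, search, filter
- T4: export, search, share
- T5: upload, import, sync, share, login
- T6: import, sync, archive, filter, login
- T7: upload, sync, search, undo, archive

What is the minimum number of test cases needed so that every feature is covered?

3

T4, T6, T7 together cover {upload, export, import, sync, search, undo, share, archive, filter, login} — every feature.
No 2 of the 7 test cases cover everything (all 21 pairs fall short), so 3 is minimum.
Greedy (largest uncovered first) would take T5, T7, T1, T4 — 4 test cases — but 3 suffice.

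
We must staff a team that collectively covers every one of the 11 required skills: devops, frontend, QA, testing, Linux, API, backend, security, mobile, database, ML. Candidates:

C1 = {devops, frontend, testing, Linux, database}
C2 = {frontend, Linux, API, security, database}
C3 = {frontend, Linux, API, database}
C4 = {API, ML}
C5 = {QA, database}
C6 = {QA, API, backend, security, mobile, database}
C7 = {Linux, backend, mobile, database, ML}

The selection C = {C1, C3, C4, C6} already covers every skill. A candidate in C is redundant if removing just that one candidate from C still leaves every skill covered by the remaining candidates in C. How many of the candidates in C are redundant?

1

Drop C1: devops, testing uncovered — not redundant.
Drop C3: the rest still cover every skill — redundant.
Drop C4: ML uncovered — not redundant.
Drop C6: QA, backend, security, mobile uncovered — not redundant.
1 redundant: C3.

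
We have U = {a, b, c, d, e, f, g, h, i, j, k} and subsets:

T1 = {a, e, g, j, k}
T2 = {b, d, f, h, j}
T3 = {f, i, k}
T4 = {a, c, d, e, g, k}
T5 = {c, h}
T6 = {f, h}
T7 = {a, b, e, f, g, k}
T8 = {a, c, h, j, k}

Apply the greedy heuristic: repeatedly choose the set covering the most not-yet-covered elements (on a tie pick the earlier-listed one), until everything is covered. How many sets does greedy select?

3

Pick 1: T4 covers 6 new elements (a, c, d, e, g, k).
Pick 2: T2 covers 4 new elements (b, f, h, j).
Pick 3: T3 covers 1 new elements (i).
Greedy uses 3 sets.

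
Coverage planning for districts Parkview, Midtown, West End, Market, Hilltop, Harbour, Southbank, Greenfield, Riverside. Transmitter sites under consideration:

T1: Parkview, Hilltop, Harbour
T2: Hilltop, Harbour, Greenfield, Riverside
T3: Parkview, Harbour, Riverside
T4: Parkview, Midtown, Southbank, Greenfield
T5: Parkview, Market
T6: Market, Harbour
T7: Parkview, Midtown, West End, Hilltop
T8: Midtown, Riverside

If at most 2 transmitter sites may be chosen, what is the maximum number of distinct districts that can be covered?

7

Choosing T2, T4 covers {Parkview, Midtown, Hilltop, Harbour, Southbank, Greenfield, Riverside} — 7 districts.
No choice of 2 transmitter sites does better; here West End, Market are left uncovered.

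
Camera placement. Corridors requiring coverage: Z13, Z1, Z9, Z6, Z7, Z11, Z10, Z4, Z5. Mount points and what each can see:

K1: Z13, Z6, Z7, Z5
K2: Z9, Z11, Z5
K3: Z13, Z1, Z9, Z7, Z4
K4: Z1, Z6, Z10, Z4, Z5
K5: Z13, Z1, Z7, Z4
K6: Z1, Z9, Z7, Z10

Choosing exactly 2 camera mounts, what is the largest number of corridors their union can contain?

Choosing K3, K4 covers {Z13, Z1, Z9, Z6, Z7, Z10, Z4, Z5} — 8 corridors.
No choice of 2 camera mounts does better; here Z11 is left uncovered.

8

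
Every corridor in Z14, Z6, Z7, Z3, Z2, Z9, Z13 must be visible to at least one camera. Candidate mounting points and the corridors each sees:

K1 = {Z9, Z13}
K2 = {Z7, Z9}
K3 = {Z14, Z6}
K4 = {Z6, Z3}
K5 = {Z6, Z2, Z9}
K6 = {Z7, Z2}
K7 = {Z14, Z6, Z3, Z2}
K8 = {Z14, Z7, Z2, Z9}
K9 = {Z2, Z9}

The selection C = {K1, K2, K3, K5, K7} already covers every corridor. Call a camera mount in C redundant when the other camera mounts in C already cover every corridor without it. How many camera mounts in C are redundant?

Drop K1: Z13 uncovered — not redundant.
Drop K2: Z7 uncovered — not redundant.
Drop K3: the rest still cover every corridor — redundant.
Drop K5: the rest still cover every corridor — redundant.
Drop K7: Z3 uncovered — not redundant.
2 redundant: K3, K5.

2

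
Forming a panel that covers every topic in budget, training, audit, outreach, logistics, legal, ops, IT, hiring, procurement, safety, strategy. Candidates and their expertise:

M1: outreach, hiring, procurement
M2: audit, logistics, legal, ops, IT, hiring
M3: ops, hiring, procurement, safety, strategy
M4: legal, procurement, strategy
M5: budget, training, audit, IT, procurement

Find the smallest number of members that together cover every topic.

4

M1, M2, M3, M5 together cover {budget, training, audit, outreach, logistics, legal, ops, IT, hiring, procurement, safety, strategy} — every topic.
No 3 of the 5 members cover everything (all 10 triples fall short), so 4 is minimum.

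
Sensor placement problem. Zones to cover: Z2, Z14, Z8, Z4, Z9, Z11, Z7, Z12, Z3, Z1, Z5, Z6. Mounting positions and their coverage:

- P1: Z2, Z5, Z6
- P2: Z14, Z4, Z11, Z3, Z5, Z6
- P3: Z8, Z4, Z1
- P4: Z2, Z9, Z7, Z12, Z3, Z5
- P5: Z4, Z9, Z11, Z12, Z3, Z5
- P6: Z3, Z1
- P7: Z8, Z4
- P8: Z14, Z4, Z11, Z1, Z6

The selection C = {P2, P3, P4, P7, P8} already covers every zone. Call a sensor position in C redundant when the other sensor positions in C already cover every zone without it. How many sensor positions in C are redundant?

Drop P2: the rest still cover every zone — redundant.
Drop P3: the rest still cover every zone — redundant.
Drop P4: Z2, Z9, Z7, Z12 uncovered — not redundant.
Drop P7: the rest still cover every zone — redundant.
Drop P8: the rest still cover every zone — redundant.
4 redundant: P2, P3, P7, P8.

4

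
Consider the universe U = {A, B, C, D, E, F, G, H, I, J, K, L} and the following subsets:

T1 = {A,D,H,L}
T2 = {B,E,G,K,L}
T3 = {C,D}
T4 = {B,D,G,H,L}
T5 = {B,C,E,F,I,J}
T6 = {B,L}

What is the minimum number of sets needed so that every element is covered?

3

T1, T2, T5 together cover {A, B, C, D, E, F, G, H, I, J, K, L} — every element.
No 2 of the 6 sets cover everything (all 15 pairs fall short), so 3 is minimum.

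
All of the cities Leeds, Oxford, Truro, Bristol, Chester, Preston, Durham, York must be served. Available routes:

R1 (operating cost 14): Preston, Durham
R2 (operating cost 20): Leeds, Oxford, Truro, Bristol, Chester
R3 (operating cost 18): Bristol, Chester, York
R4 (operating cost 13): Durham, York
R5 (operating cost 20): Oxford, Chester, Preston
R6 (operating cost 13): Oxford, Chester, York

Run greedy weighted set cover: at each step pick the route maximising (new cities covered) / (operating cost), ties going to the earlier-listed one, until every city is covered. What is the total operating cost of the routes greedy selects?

47

Pick 1: R2 adds 5 new (Leeds, Oxford, Truro, Bristol, Chester) at operating cost 20 (ratio 5/20).
Pick 2: R4 adds 2 new (Durham, York) at operating cost 13 (ratio 2/13).
Pick 3: R1 adds 1 new (Preston) at operating cost 14 (ratio 1/14).
Greedy total operating cost: 20 + 13 + 14 = 47.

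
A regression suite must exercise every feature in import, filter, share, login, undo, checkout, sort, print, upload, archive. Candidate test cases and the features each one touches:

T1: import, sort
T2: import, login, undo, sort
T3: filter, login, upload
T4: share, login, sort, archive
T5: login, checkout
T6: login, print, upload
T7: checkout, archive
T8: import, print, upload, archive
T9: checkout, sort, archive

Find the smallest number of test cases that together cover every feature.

T2, T3, T4, T5, T6 together cover {import, filter, share, login, undo, checkout, sort, print, upload, archive} — every feature.
No 4 of the 9 test cases cover everything (all 126 size-4 selections fall short), so 5 is minimum.

5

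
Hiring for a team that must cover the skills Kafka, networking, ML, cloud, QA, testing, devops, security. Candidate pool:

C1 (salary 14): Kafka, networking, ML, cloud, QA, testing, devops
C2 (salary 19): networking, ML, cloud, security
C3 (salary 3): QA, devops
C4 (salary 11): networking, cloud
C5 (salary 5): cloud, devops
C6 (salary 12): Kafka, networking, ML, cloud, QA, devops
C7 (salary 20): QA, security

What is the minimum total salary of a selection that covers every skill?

C1, C2 cover every skill at salary 14 + 19 = 33.
Any cover uses at least 2 candidates; among all covering selections none totals below 33.
Greedy by coverage-per-salary would pick C3, C1, C2 for 36 — worse than the optimum 33.

33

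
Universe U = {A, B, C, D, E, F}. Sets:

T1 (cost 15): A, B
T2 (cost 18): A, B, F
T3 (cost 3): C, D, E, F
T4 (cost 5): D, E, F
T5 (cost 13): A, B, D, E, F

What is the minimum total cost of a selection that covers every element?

T3, T5 cover every element at cost 3 + 13 = 16.
Any cover uses at least 2 sets; among all covering selections none totals below 16.

16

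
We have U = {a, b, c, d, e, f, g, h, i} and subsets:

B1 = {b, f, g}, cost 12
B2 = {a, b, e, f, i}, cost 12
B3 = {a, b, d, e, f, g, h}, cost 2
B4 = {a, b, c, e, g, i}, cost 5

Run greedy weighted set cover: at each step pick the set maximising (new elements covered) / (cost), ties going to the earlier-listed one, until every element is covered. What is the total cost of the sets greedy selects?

7

Pick 1: B3 adds 7 new (a, b, d, e, f, g, h) at cost 2 (ratio 7/2).
Pick 2: B4 adds 2 new (c, i) at cost 5 (ratio 2/5).
Greedy total cost: 2 + 5 = 7.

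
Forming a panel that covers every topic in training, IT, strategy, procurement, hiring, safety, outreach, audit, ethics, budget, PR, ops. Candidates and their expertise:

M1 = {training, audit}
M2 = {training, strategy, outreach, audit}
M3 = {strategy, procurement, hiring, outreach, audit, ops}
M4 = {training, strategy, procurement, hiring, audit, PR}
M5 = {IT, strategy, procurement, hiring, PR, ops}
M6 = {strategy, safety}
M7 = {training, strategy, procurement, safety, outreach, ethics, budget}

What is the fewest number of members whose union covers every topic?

M1, M5, M7 together cover {training, IT, strategy, procurement, hiring, safety, outreach, audit, ethics, budget, PR, ops} — every topic.
No 2 of the 7 members cover everything (all 21 pairs fall short), so 3 is minimum.

3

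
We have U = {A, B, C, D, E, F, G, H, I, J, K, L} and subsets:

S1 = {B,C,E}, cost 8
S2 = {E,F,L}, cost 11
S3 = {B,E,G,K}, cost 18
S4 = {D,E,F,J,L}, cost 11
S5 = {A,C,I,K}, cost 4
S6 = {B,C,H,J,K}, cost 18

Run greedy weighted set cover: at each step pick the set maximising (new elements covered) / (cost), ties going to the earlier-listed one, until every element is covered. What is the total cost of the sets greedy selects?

Pick 1: S5 adds 4 new (A, C, I, K) at cost 4 (ratio 4/4).
Pick 2: S4 adds 5 new (D, E, F, J, L) at cost 11 (ratio 5/11).
Pick 3: S1 adds 1 new (B) at cost 8 (ratio 1/8).
Pick 4: S3 adds 1 new (G) at cost 18 (ratio 1/18).
Pick 5: S6 adds 1 new (H) at cost 18 (ratio 1/18).
Greedy total cost: 4 + 11 + 8 + 18 + 18 = 59. (The true optimum is 51, so greedy overshoots here.)

59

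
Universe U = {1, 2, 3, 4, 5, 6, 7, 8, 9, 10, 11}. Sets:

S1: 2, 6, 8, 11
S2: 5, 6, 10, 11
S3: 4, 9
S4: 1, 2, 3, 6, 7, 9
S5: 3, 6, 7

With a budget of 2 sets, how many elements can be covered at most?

9

Choosing S2, S4 covers {1, 2, 3, 5, 6, 7, 9, 10, 11} — 9 elements.
No choice of 2 sets does better; here 4, 8 are left uncovered.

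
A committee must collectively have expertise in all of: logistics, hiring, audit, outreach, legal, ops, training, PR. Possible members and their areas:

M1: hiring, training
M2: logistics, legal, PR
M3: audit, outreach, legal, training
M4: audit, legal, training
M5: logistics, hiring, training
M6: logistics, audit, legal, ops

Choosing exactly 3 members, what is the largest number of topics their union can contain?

7

Choosing M1, M2, M3 covers {logistics, hiring, audit, outreach, legal, training, PR} — 7 topics.
No choice of 3 members does better; here ops is left uncovered.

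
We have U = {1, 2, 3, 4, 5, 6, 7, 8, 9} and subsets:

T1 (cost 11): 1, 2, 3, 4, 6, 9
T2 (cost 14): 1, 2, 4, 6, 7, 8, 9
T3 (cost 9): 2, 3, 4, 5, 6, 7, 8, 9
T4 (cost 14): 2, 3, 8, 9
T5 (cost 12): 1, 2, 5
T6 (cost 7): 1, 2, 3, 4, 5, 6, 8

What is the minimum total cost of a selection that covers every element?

16

T3, T6 cover every element at cost 9 + 7 = 16.
Any cover uses at least 2 sets; among all covering selections none totals below 16.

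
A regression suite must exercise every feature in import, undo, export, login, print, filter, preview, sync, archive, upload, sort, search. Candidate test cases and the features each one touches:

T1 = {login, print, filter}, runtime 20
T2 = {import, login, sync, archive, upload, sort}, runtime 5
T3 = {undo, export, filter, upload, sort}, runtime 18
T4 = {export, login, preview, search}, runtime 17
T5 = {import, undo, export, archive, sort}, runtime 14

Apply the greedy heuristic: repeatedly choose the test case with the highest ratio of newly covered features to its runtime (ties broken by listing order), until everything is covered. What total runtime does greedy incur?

60

Pick 1: T2 adds 6 new (import, login, sync, archive, upload, sort) at runtime 5 (ratio 6/5).
Pick 2: T4 adds 3 new (export, preview, search) at runtime 17 (ratio 3/17).
Pick 3: T3 adds 2 new (undo, filter) at runtime 18 (ratio 2/18).
Pick 4: T1 adds 1 new (print) at runtime 20 (ratio 1/20).
Greedy total runtime: 5 + 17 + 18 + 20 = 60. (The true optimum is 56, so greedy overshoots here.)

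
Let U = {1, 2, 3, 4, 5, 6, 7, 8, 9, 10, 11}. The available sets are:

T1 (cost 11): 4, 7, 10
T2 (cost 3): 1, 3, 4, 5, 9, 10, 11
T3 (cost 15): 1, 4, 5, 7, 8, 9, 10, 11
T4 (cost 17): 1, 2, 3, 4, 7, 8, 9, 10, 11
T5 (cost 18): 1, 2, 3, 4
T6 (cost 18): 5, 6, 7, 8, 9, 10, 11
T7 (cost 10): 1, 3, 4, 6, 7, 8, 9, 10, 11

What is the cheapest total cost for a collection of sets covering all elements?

30

T2, T4, T7 cover every element at cost 3 + 17 + 10 = 30.
Any cover uses at least 2 sets; among all covering selections none totals below 30.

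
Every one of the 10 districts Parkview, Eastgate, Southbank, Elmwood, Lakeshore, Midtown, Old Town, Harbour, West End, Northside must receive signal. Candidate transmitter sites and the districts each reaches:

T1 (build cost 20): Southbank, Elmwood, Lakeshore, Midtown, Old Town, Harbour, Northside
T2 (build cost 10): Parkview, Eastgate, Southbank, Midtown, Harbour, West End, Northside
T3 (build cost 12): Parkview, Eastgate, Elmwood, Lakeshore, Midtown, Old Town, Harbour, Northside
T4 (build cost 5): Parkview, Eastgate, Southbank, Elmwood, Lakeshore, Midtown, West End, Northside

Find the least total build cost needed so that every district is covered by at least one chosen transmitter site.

T3, T4 cover every district at build cost 12 + 5 = 17.
Any cover uses at least 2 transmitter sites; among all covering selections none totals below 17.

17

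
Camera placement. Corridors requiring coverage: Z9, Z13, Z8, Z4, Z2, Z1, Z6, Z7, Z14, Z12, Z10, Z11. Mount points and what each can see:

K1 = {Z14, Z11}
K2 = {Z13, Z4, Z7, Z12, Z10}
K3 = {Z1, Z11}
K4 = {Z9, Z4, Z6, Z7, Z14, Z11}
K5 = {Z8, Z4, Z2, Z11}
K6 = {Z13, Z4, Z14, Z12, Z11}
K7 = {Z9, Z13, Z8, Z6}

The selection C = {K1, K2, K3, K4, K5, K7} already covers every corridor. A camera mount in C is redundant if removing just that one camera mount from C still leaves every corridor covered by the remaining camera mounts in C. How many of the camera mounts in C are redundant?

Drop K1: the rest still cover every corridor — redundant.
Drop K2: Z12, Z10 uncovered — not redundant.
Drop K3: Z1 uncovered — not redundant.
Drop K4: the rest still cover every corridor — redundant.
Drop K5: Z2 uncovered — not redundant.
Drop K7: the rest still cover every corridor — redundant.
3 redundant: K1, K4, K7.

3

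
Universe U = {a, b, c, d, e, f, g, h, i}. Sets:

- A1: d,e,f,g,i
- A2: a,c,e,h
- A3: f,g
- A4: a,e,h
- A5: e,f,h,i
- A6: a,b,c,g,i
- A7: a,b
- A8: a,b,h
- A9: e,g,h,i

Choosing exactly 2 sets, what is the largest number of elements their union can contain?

8

Choosing A1, A2 covers {a, c, d, e, f, g, h, i} — 8 elements.
No choice of 2 sets does better; here b is left uncovered.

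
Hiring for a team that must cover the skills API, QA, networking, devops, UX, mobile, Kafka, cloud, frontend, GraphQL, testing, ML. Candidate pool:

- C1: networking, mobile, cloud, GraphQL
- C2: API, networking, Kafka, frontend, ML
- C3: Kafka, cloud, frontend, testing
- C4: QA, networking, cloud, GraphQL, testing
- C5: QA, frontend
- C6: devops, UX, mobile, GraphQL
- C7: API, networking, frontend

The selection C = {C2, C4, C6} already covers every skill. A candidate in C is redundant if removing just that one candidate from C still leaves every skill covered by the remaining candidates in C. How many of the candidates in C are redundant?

Drop C2: API, Kafka, frontend, ML uncovered — not redundant.
Drop C4: QA, cloud, testing uncovered — not redundant.
Drop C6: devops, UX, mobile uncovered — not redundant.
None of the candidates in C is redundant.

0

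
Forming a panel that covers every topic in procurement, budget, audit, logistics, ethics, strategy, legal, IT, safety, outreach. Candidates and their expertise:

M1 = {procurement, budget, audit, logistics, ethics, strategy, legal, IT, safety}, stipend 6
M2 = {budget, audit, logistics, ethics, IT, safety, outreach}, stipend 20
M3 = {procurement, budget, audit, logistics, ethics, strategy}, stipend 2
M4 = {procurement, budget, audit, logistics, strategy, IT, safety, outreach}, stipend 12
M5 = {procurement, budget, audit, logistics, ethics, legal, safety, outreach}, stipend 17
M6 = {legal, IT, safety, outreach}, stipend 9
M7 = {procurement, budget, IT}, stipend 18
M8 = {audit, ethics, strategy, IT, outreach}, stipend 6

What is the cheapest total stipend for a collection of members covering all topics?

11

M3, M6 cover every topic at stipend 2 + 9 = 11.
Any cover uses at least 2 members; among all covering selections none totals below 11.
Greedy by coverage-per-stipend would pick M3, M1, M8 for 14 — worse than the optimum 11.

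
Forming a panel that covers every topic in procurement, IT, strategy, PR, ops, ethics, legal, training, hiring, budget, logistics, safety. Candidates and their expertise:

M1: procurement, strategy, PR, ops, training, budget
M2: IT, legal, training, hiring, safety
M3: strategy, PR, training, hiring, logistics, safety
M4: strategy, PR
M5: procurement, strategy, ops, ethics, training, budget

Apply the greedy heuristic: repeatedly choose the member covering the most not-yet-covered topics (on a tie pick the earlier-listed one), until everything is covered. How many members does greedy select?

4

Pick 1: M1 covers 6 new topics (procurement, strategy, PR, ops, training, budget).
Pick 2: M2 covers 4 new topics (IT, legal, hiring, safety).
Pick 3: M3 covers 1 new topics (logistics).
Pick 4: M5 covers 1 new topics (ethics).
Greedy uses 4 members. (The true minimum is 3.)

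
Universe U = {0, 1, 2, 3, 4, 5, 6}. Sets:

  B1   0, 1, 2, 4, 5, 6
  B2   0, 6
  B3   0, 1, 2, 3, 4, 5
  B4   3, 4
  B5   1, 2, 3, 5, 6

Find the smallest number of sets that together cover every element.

B1, B3 together cover {0, 1, 2, 3, 4, 5, 6} — every element.
No single set contains all 7 elements, so 2 is optimal.

2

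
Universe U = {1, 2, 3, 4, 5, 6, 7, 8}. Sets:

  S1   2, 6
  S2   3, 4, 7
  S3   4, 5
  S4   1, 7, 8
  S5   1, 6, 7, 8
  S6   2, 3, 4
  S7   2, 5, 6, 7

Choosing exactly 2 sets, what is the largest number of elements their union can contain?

Choosing S5, S6 covers {1, 2, 3, 4, 6, 7, 8} — 7 elements.
No choice of 2 sets does better; here 5 is left uncovered.

7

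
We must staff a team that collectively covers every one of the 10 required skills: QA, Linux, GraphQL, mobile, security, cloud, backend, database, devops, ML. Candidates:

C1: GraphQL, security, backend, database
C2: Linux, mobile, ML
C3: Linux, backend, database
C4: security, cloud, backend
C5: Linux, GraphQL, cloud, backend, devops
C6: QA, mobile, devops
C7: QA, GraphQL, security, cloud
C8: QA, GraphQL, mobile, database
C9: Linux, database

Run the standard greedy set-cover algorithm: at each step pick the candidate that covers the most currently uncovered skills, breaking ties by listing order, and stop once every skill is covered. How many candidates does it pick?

Pick 1: C5 covers 5 new skills (Linux, GraphQL, cloud, backend, devops).
Pick 2: C8 covers 3 new skills (QA, mobile, database).
Pick 3: C1 covers 1 new skills (security).
Pick 4: C2 covers 1 new skills (ML).
Greedy uses 4 candidates.

4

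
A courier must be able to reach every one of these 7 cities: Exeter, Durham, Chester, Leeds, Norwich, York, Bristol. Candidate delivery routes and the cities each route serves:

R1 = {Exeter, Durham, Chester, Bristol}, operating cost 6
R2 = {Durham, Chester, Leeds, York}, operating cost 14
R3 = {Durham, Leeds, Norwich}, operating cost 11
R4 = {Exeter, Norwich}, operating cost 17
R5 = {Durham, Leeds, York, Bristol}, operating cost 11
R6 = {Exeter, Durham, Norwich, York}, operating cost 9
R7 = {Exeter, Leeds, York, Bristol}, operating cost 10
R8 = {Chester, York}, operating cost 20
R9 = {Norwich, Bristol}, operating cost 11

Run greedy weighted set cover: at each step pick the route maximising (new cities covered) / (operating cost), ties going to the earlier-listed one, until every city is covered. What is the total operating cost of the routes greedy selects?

25

Pick 1: R1 adds 4 new (Exeter, Durham, Chester, Bristol) at operating cost 6 (ratio 4/6).
Pick 2: R6 adds 2 new (Norwich, York) at operating cost 9 (ratio 2/9).
Pick 3: R7 adds 1 new (Leeds) at operating cost 10 (ratio 1/10).
Greedy total operating cost: 6 + 9 + 10 = 25.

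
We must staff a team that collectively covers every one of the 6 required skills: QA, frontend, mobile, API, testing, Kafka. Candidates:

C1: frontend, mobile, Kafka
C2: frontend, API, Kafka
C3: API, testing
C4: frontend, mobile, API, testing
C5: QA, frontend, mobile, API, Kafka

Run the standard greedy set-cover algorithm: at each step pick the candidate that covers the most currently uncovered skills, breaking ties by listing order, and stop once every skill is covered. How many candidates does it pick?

2

Pick 1: C5 covers 5 new skills (QA, frontend, mobile, API, Kafka).
Pick 2: C3 covers 1 new skills (testing).
Greedy uses 2 candidates.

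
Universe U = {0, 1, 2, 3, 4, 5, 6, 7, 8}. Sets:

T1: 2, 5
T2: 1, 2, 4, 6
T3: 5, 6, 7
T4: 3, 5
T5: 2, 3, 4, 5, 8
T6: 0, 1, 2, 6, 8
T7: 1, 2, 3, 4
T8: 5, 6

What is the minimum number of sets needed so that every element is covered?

3

T3, T5, T6 together cover {0, 1, 2, 3, 4, 5, 6, 7, 8} — every element.
No 2 of the 8 sets cover everything (all 28 pairs fall short), so 3 is minimum.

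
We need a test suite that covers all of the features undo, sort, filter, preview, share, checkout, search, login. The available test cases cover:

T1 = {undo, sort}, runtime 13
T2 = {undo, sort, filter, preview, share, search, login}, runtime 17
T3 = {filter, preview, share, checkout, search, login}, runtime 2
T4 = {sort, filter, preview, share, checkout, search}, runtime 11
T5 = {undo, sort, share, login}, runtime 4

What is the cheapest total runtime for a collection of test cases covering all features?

6

T3, T5 cover every feature at runtime 2 + 4 = 6.
Any cover uses at least 2 test cases; among all covering selections none totals below 6.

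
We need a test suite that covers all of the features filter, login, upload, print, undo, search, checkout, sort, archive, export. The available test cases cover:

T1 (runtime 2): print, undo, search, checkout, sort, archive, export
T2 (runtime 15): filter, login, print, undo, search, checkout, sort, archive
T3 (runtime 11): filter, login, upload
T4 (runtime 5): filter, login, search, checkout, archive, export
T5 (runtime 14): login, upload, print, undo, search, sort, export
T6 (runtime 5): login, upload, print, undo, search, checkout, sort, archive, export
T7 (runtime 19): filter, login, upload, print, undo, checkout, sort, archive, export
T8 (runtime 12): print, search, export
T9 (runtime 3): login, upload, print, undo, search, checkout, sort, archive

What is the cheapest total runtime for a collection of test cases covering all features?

T4, T9 cover every feature at runtime 5 + 3 = 8.
Any cover uses at least 2 test cases; among all covering selections none totals below 8.
Greedy by coverage-per-runtime would pick T1, T9, T4 for 10 — worse than the optimum 8.

8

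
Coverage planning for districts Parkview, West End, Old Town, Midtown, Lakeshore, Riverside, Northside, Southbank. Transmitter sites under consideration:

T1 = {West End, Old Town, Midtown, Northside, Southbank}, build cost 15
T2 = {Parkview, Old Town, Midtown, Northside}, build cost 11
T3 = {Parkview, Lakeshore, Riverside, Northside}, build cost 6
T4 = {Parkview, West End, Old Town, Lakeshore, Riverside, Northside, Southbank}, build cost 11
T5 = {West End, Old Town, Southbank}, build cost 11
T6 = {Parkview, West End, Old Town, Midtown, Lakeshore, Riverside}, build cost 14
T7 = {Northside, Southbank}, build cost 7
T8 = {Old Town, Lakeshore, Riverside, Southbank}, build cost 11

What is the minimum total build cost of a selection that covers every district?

T1, T3 cover every district at build cost 15 + 6 = 21.
Any cover uses at least 2 transmitter sites; among all covering selections none totals below 21.
Greedy by coverage-per-build cost would pick T3, T4, T2 for 28 — worse than the optimum 21.

21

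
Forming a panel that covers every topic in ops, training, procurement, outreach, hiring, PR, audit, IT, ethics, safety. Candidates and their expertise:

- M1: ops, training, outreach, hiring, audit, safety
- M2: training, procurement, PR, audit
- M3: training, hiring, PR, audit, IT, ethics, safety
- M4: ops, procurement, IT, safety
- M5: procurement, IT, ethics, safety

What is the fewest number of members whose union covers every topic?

M1, M2, M3 together cover {ops, training, procurement, outreach, hiring, PR, audit, IT, ethics, safety} — every topic.
No 2 of the 5 members cover everything (all 10 pairs fall short), so 3 is minimum.

3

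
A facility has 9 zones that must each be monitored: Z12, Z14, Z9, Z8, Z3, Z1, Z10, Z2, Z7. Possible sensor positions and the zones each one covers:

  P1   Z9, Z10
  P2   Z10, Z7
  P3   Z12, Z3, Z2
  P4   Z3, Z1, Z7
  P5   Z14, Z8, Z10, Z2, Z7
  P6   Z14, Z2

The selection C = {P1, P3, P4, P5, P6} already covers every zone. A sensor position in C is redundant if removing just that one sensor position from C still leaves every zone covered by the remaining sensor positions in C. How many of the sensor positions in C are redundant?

1

Drop P1: Z9 uncovered — not redundant.
Drop P3: Z12 uncovered — not redundant.
Drop P4: Z1 uncovered — not redundant.
Drop P5: Z8 uncovered — not redundant.
Drop P6: the rest still cover every zone — redundant.
1 redundant: P6.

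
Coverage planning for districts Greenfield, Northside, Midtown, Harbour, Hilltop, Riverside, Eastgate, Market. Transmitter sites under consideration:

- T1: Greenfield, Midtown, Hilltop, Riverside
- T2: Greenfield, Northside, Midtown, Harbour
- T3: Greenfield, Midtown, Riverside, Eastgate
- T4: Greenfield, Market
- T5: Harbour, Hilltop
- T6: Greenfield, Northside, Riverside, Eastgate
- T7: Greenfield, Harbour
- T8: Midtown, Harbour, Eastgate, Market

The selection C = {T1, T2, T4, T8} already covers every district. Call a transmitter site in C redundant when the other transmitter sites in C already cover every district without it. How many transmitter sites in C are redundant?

1

Drop T1: Hilltop, Riverside uncovered — not redundant.
Drop T2: Northside uncovered — not redundant.
Drop T4: the rest still cover every district — redundant.
Drop T8: Eastgate uncovered — not redundant.
1 redundant: T4.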